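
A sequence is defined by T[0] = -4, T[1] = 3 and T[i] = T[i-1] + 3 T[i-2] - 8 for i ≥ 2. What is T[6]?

-364

T[2] = 3 + 3(-4) - 8 = -17
T[3] = (-17) + 3(3) - 8 = -16
T[4] = (-16) + 3(-17) - 8 = -75
T[5] = (-75) + 3(-16) - 8 = -131
T[6] = (-131) + 3(-75) - 8 = -364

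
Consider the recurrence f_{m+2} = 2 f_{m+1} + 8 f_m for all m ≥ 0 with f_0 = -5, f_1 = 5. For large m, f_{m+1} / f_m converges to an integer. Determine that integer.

The characteristic equation is r^2 - 2r - 8 = 0, which factors as (r - 4)(r + 2) = 0.
So the roots are 4 and -2. Since |4| > |-2| and the coefficient of 4^m is non-zero, the ratio tends to 4.

4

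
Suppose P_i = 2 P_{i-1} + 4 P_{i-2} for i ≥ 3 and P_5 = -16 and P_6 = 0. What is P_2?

Rearranging, P_{i-2} = (P_i - 2 P_{i-1}) / 4.
P_4 = (0 - 2·(-16)) / 4 = 32/4 = 8
P_3 = (-16 - 2·8) / 4 = -32/4 = -8
P_2 = (8 - 2·(-8)) / 4 = 24/4 = 6

6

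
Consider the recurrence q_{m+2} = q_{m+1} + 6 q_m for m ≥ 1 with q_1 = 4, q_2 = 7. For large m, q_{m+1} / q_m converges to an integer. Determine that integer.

The characteristic equation is r^2 - r - 6 = 0, which factors as (r - 3)(r + 2) = 0.
So the roots are 3 and -2. Since |3| > |-2| and the coefficient of 3^m is non-zero, the ratio tends to 3.

3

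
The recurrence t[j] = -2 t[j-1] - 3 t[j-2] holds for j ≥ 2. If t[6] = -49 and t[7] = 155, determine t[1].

5

Rearranging, t[j-2] = (t[j] + 2 t[j-1]) / -3.
t[5] = (155 + 2·(-49)) / -3 = 57/-3 = -19
t[4] = (-49 + 2·(-19)) / -3 = -87/-3 = 29
t[3] = (-19 + 2·29) / -3 = 39/-3 = -13
t[2] = (29 + 2·(-13)) / -3 = 3/-3 = -1
t[1] = (-13 + 2·(-1)) / -3 = -15/-3 = 5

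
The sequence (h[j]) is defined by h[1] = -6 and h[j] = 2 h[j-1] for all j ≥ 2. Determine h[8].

h[2] = 2(-6) = -12
h[3] = 2(-12) = -24
h[4] = 2(-24) = -48
h[5] = 2(-48) = -96
h[6] = 2(-96) = -192
h[7] = 2(-192) = -384
h[8] = 2(-384) = -768

-768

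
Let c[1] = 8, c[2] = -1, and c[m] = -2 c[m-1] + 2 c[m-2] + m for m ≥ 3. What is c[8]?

-2482

c[3] = -2·(-1) + 2·8 + 3 = 21
c[4] = -2·21 + 2·(-1) + 4 = -40
c[5] = -2·(-40) + 2·21 + 5 = 127
c[6] = -2·127 + 2·(-40) + 6 = -328
c[7] = -2·(-328) + 2·127 + 7 = 917
c[8] = -2·917 + 2·(-328) + 8 = -2482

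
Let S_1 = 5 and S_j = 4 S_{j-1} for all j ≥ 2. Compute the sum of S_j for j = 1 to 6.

6825

S_2 = 4*5 = 20
S_3 = 4*20 = 80
S_4 = 4*80 = 320
S_5 = 4*320 = 1280
S_6 = 4*1280 = 5120
Sum = 5 + 20 + 80 + 320 + 1280 + 5120 = 6825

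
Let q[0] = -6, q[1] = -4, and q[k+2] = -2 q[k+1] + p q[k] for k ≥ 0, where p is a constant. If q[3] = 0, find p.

2

q[2] = 8 - 6p
q[3] = -16 + 8p
So -16 + 8p = 0, giving p = 2.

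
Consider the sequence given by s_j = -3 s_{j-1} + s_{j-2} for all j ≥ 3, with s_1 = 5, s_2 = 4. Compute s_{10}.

32245

s_3 = -3*4 + 5 = -7
s_4 = -3*(-7) + 4 = 25
s_5 = -3*25 + (-7) = -82
s_6 = -3*(-82) + 25 = 271
s_7 = -3*271 + (-82) = -895
s_8 = -3*(-895) + 271 = 2956
s_9 = -3*2956 + (-895) = -9763
s_{10} = -3*(-9763) + 2956 = 32245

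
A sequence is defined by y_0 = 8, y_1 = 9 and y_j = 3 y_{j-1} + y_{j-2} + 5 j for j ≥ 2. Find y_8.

y_2 = 3*9 + 8 + 10 = 45
y_3 = 3*45 + 9 + 15 = 159
y_4 = 3*159 + 45 + 20 = 542
y_5 = 3*542 + 159 + 25 = 1810
y_6 = 3*1810 + 542 + 30 = 6002
y_7 = 3*6002 + 1810 + 35 = 19851
y_8 = 3*19851 + 6002 + 40 = 65595

65595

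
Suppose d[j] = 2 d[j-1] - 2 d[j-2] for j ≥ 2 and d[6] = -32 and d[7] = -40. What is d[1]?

Rearranging, d[j-2] = (d[j] - 2 d[j-1]) / -2.
d[5] = (-40 - 2*(-32)) / -2 = 24/-2 = -12
d[4] = (-32 - 2*(-12)) / -2 = -8/-2 = 4
d[3] = (-12 - 2*4) / -2 = -20/-2 = 10
d[2] = (4 - 2*10) / -2 = -16/-2 = 8
d[1] = (10 - 2*8) / -2 = -6/-2 = 3

3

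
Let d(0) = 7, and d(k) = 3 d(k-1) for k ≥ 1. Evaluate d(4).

d(1) = 3·7 = 21
d(2) = 3·21 = 63
d(3) = 3·63 = 189
d(4) = 3·189 = 567

567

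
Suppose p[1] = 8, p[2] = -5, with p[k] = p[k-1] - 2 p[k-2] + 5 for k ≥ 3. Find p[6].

43

p[3] = (-5) - 2·8 + 5 = -16
p[4] = (-16) - 2·(-5) + 5 = -1
p[5] = (-1) - 2·(-16) + 5 = 36
p[6] = 36 - 2·(-1) + 5 = 43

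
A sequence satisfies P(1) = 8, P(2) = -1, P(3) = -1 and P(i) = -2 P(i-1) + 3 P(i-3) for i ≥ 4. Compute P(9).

P(4) = -2·(-1) + 3·8 = 26
P(5) = -2·26 + 3·(-1) = -55
P(6) = -2·(-55) + 3·(-1) = 107
P(7) = -2·107 + 3·26 = -136
P(8) = -2·(-136) + 3·(-55) = 107
P(9) = -2·107 + 3·107 = 107

107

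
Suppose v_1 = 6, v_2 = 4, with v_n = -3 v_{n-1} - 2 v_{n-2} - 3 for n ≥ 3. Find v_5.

v_3 = -3(4) - 2(6) - 3 = -27
v_4 = -3(-27) - 2(4) - 3 = 70
v_5 = -3(70) - 2(-27) - 3 = -159

-159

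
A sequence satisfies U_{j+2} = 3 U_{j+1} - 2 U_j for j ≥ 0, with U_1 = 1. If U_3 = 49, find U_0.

-7

Let U_0 = w.
U_2 = 3 - 2w
U_3 = 7 - 6w
So 7 - 6w = 49, giving w = -7.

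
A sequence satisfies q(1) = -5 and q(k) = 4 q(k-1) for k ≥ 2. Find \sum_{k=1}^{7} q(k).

q(2) = 4·(-5) = -20
q(3) = 4·(-20) = -80
q(4) = 4·(-80) = -320
q(5) = 4·(-320) = -1280
q(6) = 4·(-1280) = -5120
q(7) = 4·(-5120) = -20480
Sum = (-5) + (-20) + (-80) + (-320) + (-1280) + (-5120) + (-20480) = -27305

-27305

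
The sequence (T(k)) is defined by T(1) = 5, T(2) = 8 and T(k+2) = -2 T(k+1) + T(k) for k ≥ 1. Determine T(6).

172

T(3) = -2(8) + 5 = -11
T(4) = -2(-11) + 8 = 30
T(5) = -2(30) + (-11) = -71
T(6) = -2(-71) + 30 = 172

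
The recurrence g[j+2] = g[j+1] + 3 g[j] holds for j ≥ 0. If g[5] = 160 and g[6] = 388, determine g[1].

4

Rearranging, g[j-2] = (g[j] - g[j-1]) / 3.
g[4] = (388 - 160) / 3 = 228/3 = 76
g[3] = (160 - 76) / 3 = 84/3 = 28
g[2] = (76 - 28) / 3 = 48/3 = 16
g[1] = (28 - 16) / 3 = 12/3 = 4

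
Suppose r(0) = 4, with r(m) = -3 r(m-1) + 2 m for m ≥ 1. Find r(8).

23788

r(1) = -3·4 + 2 = -10
r(2) = -3·(-10) + 4 = 34
r(3) = -3·34 + 6 = -96
r(4) = -3·(-96) + 8 = 296
r(5) = -3·296 + 10 = -878
r(6) = -3·(-878) + 12 = 2646
r(7) = -3·2646 + 14 = -7924
r(8) = -3·(-7924) + 16 = 23788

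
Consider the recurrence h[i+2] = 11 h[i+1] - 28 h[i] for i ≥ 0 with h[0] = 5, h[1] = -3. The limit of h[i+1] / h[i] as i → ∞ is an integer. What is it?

7

The characteristic equation is r^2 - 11r + 28 = 0, which factors as (r - 7)(r - 4) = 0.
So the roots are 7 and 4. Since |7| > |4| and the coefficient of 7^i is non-zero, the ratio tends to 7.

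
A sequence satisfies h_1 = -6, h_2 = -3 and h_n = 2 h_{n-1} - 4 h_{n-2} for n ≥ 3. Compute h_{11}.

h_3 = 2(-3) - 4(-6) = 18
h_4 = 2(18) - 4(-3) = 48
h_5 = 2(48) - 4(18) = 24
h_6 = 2(24) - 4(48) = -144
h_7 = 2(-144) - 4(24) = -384
h_8 = 2(-384) - 4(-144) = -192
h_9 = 2(-192) - 4(-384) = 1152
h_{10} = 2(1152) - 4(-192) = 3072
h_{11} = 2(3072) - 4(1152) = 1536

1536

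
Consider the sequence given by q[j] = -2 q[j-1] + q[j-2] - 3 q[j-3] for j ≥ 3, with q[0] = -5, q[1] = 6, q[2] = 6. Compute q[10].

-9399

q[3] = -2(6) + 6 - 3(-5) = 9
q[4] = -2(9) + 6 - 3(6) = -30
q[5] = -2(-30) + 9 - 3(6) = 51
q[6] = -2(51) + (-30) - 3(9) = -159
q[7] = -2(-159) + 51 - 3(-30) = 459
q[8] = -2(459) + (-159) - 3(51) = -1230
q[9] = -2(-1230) + 459 - 3(-159) = 3396
q[10] = -2(3396) + (-1230) - 3(459) = -9399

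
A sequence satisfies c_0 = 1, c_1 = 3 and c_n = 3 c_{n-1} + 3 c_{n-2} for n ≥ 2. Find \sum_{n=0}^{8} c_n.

47968

c_2 = 3(3) + 3(1) = 12
c_3 = 3(12) + 3(3) = 45
c_4 = 3(45) + 3(12) = 171
c_5 = 3(171) + 3(45) = 648
c_6 = 3(648) + 3(171) = 2457
c_7 = 3(2457) + 3(648) = 9315
c_8 = 3(9315) + 3(2457) = 35316
Sum = 1 + 3 + 12 + 45 + 171 + 648 + 2457 + 9315 + 35316 = 47968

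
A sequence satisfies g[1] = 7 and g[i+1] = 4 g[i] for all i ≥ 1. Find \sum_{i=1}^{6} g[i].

9555

g[2] = 4*7 = 28
g[3] = 4*28 = 112
g[4] = 4*112 = 448
g[5] = 4*448 = 1792
g[6] = 4*1792 = 7168
Sum = 7 + 28 + 112 + 448 + 1792 + 7168 = 9555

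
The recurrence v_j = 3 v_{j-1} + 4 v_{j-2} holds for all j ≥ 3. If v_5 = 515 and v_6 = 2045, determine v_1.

Rearranging, v_{j-2} = (v_j - 3 v_{j-1}) / 4.
v_4 = (2045 - 3(515)) / 4 = 500/4 = 125
v_3 = (515 - 3(125)) / 4 = 140/4 = 35
v_2 = (125 - 3(35)) / 4 = 20/4 = 5
v_1 = (35 - 3(5)) / 4 = 20/4 = 5

5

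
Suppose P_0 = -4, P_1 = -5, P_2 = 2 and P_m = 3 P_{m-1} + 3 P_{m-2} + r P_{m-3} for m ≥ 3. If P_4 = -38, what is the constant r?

1

P_3 = -9 - 4r
P_4 = -21 - 17r
So -21 - 17r = -38, giving r = 1.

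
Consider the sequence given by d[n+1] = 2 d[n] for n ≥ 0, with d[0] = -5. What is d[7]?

d[1] = 2*(-5) = -10
d[2] = 2*(-10) = -20
d[3] = 2*(-20) = -40
d[4] = 2*(-40) = -80
d[5] = 2*(-80) = -160
d[6] = 2*(-160) = -320
d[7] = 2*(-320) = -640

-640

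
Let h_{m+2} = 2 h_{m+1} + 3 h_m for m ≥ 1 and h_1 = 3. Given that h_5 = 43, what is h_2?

Let h_2 = x.
h_3 = 9 + 2x
h_4 = 18 + 7x
h_5 = 63 + 20x
So 63 + 20x = 43, giving x = -1.

-1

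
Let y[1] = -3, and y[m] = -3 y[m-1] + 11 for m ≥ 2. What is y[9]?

-37723

y[2] = -3·(-3) + 11 = 20
y[3] = -3·20 + 11 = -49
y[4] = -3·(-49) + 11 = 158
y[5] = -3·158 + 11 = -463
y[6] = -3·(-463) + 11 = 1400
y[7] = -3·1400 + 11 = -4189
y[8] = -3·(-4189) + 11 = 12578
y[9] = -3·12578 + 11 = -37723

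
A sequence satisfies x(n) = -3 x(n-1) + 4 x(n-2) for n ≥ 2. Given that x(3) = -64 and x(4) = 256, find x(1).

-4

Rearranging, x(n-2) = (x(n) + 3 x(n-1)) / 4.
x(2) = (256 + 3·(-64)) / 4 = 64/4 = 16
x(1) = (-64 + 3·16) / 4 = -16/4 = -4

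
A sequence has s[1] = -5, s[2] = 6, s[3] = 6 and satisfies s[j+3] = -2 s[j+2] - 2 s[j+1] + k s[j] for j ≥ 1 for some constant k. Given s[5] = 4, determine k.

s[4] = -24 - 5k
s[5] = 36 + 16k
So 36 + 16k = 4, giving k = -2.

-2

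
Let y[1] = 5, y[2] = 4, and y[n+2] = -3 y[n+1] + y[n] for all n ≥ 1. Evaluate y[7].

y[3] = -3*4 + 5 = -7
y[4] = -3*(-7) + 4 = 25
y[5] = -3*25 + (-7) = -82
y[6] = -3*(-82) + 25 = 271
y[7] = -3*271 + (-82) = -895

-895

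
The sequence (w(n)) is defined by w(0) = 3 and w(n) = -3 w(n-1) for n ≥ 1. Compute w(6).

w(1) = -3*3 = -9
w(2) = -3*(-9) = 27
w(3) = -3*27 = -81
w(4) = -3*(-81) = 243
w(5) = -3*243 = -729
w(6) = -3*(-729) = 2187

2187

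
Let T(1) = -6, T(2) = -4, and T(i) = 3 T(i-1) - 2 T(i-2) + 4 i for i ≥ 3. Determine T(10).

8904

T(3) = 3·(-4) - 2·(-6) + 12 = 12
T(4) = 3·12 - 2·(-4) + 16 = 60
T(5) = 3·60 - 2·12 + 20 = 176
T(6) = 3·176 - 2·60 + 24 = 432
T(7) = 3·432 - 2·176 + 28 = 972
T(8) = 3·972 - 2·432 + 32 = 2084
T(9) = 3·2084 - 2·972 + 36 = 4344
T(10) = 3·4344 - 2·2084 + 40 = 8904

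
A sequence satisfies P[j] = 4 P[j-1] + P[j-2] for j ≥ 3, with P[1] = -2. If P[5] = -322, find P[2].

-4

Let P[2] = y.
P[3] = -2 + 4y
P[4] = -8 + 17y
P[5] = -34 + 72y
So -34 + 72y = -322, giving y = -4.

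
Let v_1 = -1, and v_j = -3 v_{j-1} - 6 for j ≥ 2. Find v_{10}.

v_2 = -3·(-1) - 6 = -3
v_3 = -3·(-3) - 6 = 3
v_4 = -3·3 - 6 = -15
v_5 = -3·(-15) - 6 = 39
v_6 = -3·39 - 6 = -123
v_7 = -3·(-123) - 6 = 363
v_8 = -3·363 - 6 = -1095
v_9 = -3·(-1095) - 6 = 3279
v_{10} = -3·3279 - 6 = -9843

-9843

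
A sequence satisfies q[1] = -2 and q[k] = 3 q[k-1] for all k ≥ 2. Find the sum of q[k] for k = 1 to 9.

-19682

q[2] = 3·(-2) = -6
q[3] = 3·(-6) = -18
q[4] = 3·(-18) = -54
q[5] = 3·(-54) = -162
q[6] = 3·(-162) = -486
q[7] = 3·(-486) = -1458
q[8] = 3·(-1458) = -4374
q[9] = 3·(-4374) = -13122
Sum = (-2) + (-6) + (-18) + (-54) + (-162) + (-486) + (-1458) + (-4374) + (-13122) = -19682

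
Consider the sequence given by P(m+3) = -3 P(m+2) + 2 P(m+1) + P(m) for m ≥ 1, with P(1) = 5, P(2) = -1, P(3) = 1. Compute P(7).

P(4) = -3*1 + 2*(-1) + 5 = 0
P(5) = -3*0 + 2*1 + (-1) = 1
P(6) = -3*1 + 2*0 + 1 = -2
P(7) = -3*(-2) + 2*1 + 0 = 8

8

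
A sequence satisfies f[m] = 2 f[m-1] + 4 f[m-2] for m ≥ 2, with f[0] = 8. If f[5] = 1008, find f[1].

Let f[1] = v.
f[2] = 32 + 2v
f[3] = 64 + 8v
f[4] = 256 + 24v
f[5] = 768 + 80v
So 768 + 80v = 1008, giving v = 3.

3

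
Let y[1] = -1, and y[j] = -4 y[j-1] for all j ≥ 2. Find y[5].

y[2] = -4(-1) = 4
y[3] = -4(4) = -16
y[4] = -4(-16) = 64
y[5] = -4(64) = -256

-256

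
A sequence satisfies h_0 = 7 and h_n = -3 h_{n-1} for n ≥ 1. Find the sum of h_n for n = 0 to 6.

3829

h_1 = -3*7 = -21
h_2 = -3*(-21) = 63
h_3 = -3*63 = -189
h_4 = -3*(-189) = 567
h_5 = -3*567 = -1701
h_6 = -3*(-1701) = 5103
Sum = 7 + (-21) + 63 + (-189) + 567 + (-1701) + 5103 = 3829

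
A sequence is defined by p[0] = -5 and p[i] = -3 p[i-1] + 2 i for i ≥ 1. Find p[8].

-35261

p[1] = -3(-5) + 2 = 17
p[2] = -3(17) + 4 = -47
p[3] = -3(-47) + 6 = 147
p[4] = -3(147) + 8 = -433
p[5] = -3(-433) + 10 = 1309
p[6] = -3(1309) + 12 = -3915
p[7] = -3(-3915) + 14 = 11759
p[8] = -3(11759) + 16 = -35261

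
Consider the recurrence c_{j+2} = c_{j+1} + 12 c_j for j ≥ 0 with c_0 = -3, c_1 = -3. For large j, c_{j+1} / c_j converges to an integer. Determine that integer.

4

The characteristic equation is r^2 - r - 12 = 0, which factors as (r - 4)(r + 3) = 0.
So the roots are 4 and -3. Since |4| > |-3| and the coefficient of 4^j is non-zero, the ratio tends to 4.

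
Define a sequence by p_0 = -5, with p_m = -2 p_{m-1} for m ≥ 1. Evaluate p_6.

p_1 = -2·(-5) = 10
p_2 = -2·10 = -20
p_3 = -2·(-20) = 40
p_4 = -2·40 = -80
p_5 = -2·(-80) = 160
p_6 = -2·160 = -320

-320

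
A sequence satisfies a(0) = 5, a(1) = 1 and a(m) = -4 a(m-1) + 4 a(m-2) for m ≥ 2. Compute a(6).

a(2) = -4(1) + 4(5) = 16
a(3) = -4(16) + 4(1) = -60
a(4) = -4(-60) + 4(16) = 304
a(5) = -4(304) + 4(-60) = -1456
a(6) = -4(-1456) + 4(304) = 7040

7040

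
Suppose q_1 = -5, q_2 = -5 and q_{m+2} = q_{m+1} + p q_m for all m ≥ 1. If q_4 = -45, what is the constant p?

4

q_3 = -5 - 5p
q_4 = -5 - 10p
So -5 - 10p = -45, giving p = 4.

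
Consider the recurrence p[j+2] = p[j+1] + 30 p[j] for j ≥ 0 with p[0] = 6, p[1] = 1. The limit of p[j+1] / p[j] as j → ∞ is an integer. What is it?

6

The characteristic equation is r^2 - r - 30 = 0, which factors as (r - 6)(r + 5) = 0.
So the roots are 6 and -5. Since |6| > |-5| and the coefficient of 6^j is non-zero, the ratio tends to 6.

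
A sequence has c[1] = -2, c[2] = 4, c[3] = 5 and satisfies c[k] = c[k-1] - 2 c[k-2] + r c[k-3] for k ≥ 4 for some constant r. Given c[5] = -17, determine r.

-2

c[4] = -3 - 2r
c[5] = -13 + 2r
So -13 + 2r = -17, giving r = -2.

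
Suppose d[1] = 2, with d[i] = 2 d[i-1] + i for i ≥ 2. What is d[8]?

630

d[2] = 2·2 + 2 = 6
d[3] = 2·6 + 3 = 15
d[4] = 2·15 + 4 = 34
d[5] = 2·34 + 5 = 73
d[6] = 2·73 + 6 = 152
d[7] = 2·152 + 7 = 311
d[8] = 2·311 + 8 = 630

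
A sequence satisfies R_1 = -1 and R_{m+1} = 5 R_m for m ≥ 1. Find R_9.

-390625

R_2 = 5*(-1) = -5
R_3 = 5*(-5) = -25
R_4 = 5*(-25) = -125
R_5 = 5*(-125) = -625
R_6 = 5*(-625) = -3125
R_7 = 5*(-3125) = -15625
R_8 = 5*(-15625) = -78125
R_9 = 5*(-78125) = -390625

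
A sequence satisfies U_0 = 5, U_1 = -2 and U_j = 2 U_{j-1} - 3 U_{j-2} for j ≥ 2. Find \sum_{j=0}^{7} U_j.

U_2 = 2(-2) - 3(5) = -19
U_3 = 2(-19) - 3(-2) = -32
U_4 = 2(-32) - 3(-19) = -7
U_5 = 2(-7) - 3(-32) = 82
U_6 = 2(82) - 3(-7) = 185
U_7 = 2(185) - 3(82) = 124
Sum = 5 + (-2) + (-19) + (-32) + (-7) + 82 + 185 + 124 = 336

336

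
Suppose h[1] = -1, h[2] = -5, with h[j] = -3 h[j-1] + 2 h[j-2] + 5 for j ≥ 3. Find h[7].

h[3] = -3*(-5) + 2*(-1) + 5 = 18
h[4] = -3*18 + 2*(-5) + 5 = -59
h[5] = -3*(-59) + 2*18 + 5 = 218
h[6] = -3*218 + 2*(-59) + 5 = -767
h[7] = -3*(-767) + 2*218 + 5 = 2742

2742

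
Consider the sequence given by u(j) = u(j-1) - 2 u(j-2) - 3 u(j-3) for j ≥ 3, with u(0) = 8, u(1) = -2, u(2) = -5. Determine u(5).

u(3) = (-5) - 2(-2) - 3(8) = -25
u(4) = (-25) - 2(-5) - 3(-2) = -9
u(5) = (-9) - 2(-25) - 3(-5) = 56

56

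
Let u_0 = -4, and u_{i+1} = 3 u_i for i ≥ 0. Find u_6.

u_1 = 3*(-4) = -12
u_2 = 3*(-12) = -36
u_3 = 3*(-36) = -108
u_4 = 3*(-108) = -324
u_5 = 3*(-324) = -972
u_6 = 3*(-972) = -2916

-2916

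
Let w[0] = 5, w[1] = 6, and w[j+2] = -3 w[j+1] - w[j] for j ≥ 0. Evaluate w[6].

-1139

w[2] = -3*6 - 5 = -23
w[3] = -3*(-23) - 6 = 63
w[4] = -3*63 - (-23) = -166
w[5] = -3*(-166) - 63 = 435
w[6] = -3*435 - (-166) = -1139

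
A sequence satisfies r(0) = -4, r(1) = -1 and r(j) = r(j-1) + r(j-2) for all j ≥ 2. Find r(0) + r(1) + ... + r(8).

r(2) = (-1) + (-4) = -5
r(3) = (-5) + (-1) = -6
r(4) = (-6) + (-5) = -11
r(5) = (-11) + (-6) = -17
r(6) = (-17) + (-11) = -28
r(7) = (-28) + (-17) = -45
r(8) = (-45) + (-28) = -73
Sum = (-4) + (-1) + (-5) + (-6) + (-11) + (-17) + (-28) + (-45) + (-73) = -190

-190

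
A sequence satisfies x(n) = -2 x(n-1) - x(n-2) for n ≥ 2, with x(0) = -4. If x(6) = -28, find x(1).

Let x(1) = v.
x(2) = 4 - 2v
x(3) = -8 + 3v
x(4) = 12 - 4v
x(5) = -16 + 5v
x(6) = 20 - 6v
So 20 - 6v = -28, giving v = 8.

8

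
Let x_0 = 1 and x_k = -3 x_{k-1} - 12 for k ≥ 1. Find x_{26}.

10167463313313

The fixed point is -12/(1 + 3) = -3, so x_k + 3 = -3(x_{k-1} + 3).
Hence x_k = 4·(-3)^k - 3.
x_{26} = 4·(-3)^{26} - 3 = 4·2541865828329 - 3 = 10167463313313.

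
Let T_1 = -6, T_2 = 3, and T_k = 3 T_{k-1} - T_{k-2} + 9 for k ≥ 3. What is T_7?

1554

T_3 = 3*3 - (-6) + 9 = 24
T_4 = 3*24 - 3 + 9 = 78
T_5 = 3*78 - 24 + 9 = 219
T_6 = 3*219 - 78 + 9 = 588
T_7 = 3*588 - 219 + 9 = 1554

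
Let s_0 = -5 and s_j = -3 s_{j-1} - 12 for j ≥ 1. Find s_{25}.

1694577218883

The fixed point is -12/(1 + 3) = -3, so s_j + 3 = -3(s_{j-1} + 3).
Hence s_j = -2·(-3)^j - 3.
s_{25} = -2·(-3)^{25} - 3 = -2·-847288609443 - 3 = 1694577218883.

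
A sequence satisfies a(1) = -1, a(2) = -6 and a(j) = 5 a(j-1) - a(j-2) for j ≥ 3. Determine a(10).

-1681651

a(3) = 5*(-6) - (-1) = -29
a(4) = 5*(-29) - (-6) = -139
a(5) = 5*(-139) - (-29) = -666
a(6) = 5*(-666) - (-139) = -3191
a(7) = 5*(-3191) - (-666) = -15289
a(8) = 5*(-15289) - (-3191) = -73254
a(9) = 5*(-73254) - (-15289) = -350981
a(10) = 5*(-350981) - (-73254) = -1681651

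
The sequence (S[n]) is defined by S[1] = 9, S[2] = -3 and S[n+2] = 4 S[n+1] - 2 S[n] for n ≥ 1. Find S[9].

S[3] = 4·(-3) - 2·9 = -30
S[4] = 4·(-30) - 2·(-3) = -114
S[5] = 4·(-114) - 2·(-30) = -396
S[6] = 4·(-396) - 2·(-114) = -1356
S[7] = 4·(-1356) - 2·(-396) = -4632
S[8] = 4·(-4632) - 2·(-1356) = -15816
S[9] = 4·(-15816) - 2·(-4632) = -54000

-54000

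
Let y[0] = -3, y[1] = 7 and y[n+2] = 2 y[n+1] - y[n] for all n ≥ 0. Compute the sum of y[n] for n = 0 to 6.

y[2] = 2*7 - (-3) = 17
y[3] = 2*17 - 7 = 27
y[4] = 2*27 - 17 = 37
y[5] = 2*37 - 27 = 47
y[6] = 2*47 - 37 = 57
Sum = (-3) + 7 + 17 + 27 + 37 + 47 + 57 = 189

189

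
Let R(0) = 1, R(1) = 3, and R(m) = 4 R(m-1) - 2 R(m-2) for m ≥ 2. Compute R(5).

396

R(2) = 4·3 - 2·1 = 10
R(3) = 4·10 - 2·3 = 34
R(4) = 4·34 - 2·10 = 116
R(5) = 4·116 - 2·34 = 396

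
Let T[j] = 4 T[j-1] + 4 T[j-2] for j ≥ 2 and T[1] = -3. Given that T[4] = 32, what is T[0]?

Let T[0] = y.
T[2] = -12 + 4y
T[3] = -60 + 16y
T[4] = -288 + 80y
So -288 + 80y = 32, giving y = 4.

4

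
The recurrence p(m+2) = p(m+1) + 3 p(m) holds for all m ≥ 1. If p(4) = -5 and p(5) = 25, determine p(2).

Rearranging, p(m-2) = (p(m) - p(m-1)) / 3.
p(3) = (25 - (-5)) / 3 = 30/3 = 10
p(2) = (-5 - 10) / 3 = -15/3 = -5

-5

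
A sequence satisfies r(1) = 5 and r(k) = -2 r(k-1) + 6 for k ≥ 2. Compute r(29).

805306370

The fixed point is 6/(1 + 2) = 2, so r(k) - 2 = -2(r(k-1) - 2).
Hence r(k) = 3·(-2)^{k-1} + 2.
r(29) = 3·(-2)^{28} + 2 = 3·268435456 + 2 = 805306370.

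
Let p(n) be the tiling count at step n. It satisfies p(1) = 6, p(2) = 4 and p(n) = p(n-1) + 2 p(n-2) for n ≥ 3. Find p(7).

216

p(3) = 4 + 2·6 = 16
p(4) = 16 + 2·4 = 24
p(5) = 24 + 2·16 = 56
p(6) = 56 + 2·24 = 104
p(7) = 104 + 2·56 = 216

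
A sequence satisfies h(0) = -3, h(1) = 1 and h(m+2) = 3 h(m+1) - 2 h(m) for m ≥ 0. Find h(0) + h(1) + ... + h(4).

89

h(2) = 3·1 - 2·(-3) = 9
h(3) = 3·9 - 2·1 = 25
h(4) = 3·25 - 2·9 = 57
Sum = (-3) + 1 + 9 + 25 + 57 = 89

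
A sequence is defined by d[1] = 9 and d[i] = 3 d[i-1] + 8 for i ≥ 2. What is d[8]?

d[2] = 3(9) + 8 = 35
d[3] = 3(35) + 8 = 113
d[4] = 3(113) + 8 = 347
d[5] = 3(347) + 8 = 1049
d[6] = 3(1049) + 8 = 3155
d[7] = 3(3155) + 8 = 9473
d[8] = 3(9473) + 8 = 28427

28427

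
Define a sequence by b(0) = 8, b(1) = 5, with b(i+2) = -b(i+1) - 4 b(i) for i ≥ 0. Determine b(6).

b(2) = -5 - 4(8) = -37
b(3) = -(-37) - 4(5) = 17
b(4) = -17 - 4(-37) = 131
b(5) = -131 - 4(17) = -199
b(6) = -(-199) - 4(131) = -325

-325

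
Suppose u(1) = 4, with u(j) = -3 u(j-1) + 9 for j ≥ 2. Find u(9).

u(2) = -3·4 + 9 = -3
u(3) = -3·(-3) + 9 = 18
u(4) = -3·18 + 9 = -45
u(5) = -3·(-45) + 9 = 144
u(6) = -3·144 + 9 = -423
u(7) = -3·(-423) + 9 = 1278
u(8) = -3·1278 + 9 = -3825
u(9) = -3·(-3825) + 9 = 11484

11484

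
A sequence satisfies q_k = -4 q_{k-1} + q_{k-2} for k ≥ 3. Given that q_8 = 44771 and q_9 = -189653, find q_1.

Rearranging, q_{k-2} = q_k + 4 q_{k-1}.
q_7 = -189653 + 4·44771 = -10569
q_6 = 44771 + 4·(-10569) = 2495
q_5 = -10569 + 4·2495 = -589
q_4 = 2495 + 4·(-589) = 139
q_3 = -589 + 4·139 = -33
q_2 = 139 + 4·(-33) = 7
q_1 = -33 + 4·7 = -5

-5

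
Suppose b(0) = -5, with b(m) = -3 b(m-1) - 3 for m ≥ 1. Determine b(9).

83652

b(1) = -3(-5) - 3 = 12
b(2) = -3(12) - 3 = -39
b(3) = -3(-39) - 3 = 114
b(4) = -3(114) - 3 = -345
b(5) = -3(-345) - 3 = 1032
b(6) = -3(1032) - 3 = -3099
b(7) = -3(-3099) - 3 = 9294
b(8) = -3(9294) - 3 = -27885
b(9) = -3(-27885) - 3 = 83652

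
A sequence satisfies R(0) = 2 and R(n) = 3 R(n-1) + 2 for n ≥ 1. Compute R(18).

1162261466

The fixed point is 2/(1 - 3) = -1, so R(n) + 1 = 3(R(n-1) + 1).
Hence R(n) = 3·3^n - 1.
R(18) = 3·3^{18} - 1 = 3·387420489 - 1 = 1162261466.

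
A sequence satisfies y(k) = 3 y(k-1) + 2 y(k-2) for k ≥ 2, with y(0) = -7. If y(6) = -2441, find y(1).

Let y(1) = x.
y(2) = -14 + 3x
y(3) = -42 + 11x
y(4) = -154 + 39x
y(5) = -546 + 139x
y(6) = -1946 + 495x
So -1946 + 495x = -2441, giving x = -1.

-1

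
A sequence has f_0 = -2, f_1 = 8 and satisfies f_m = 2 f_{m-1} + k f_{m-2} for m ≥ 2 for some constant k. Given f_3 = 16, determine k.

-4

f_2 = 16 - 2k
f_3 = 32 + 4k
So 32 + 4k = 16, giving k = -4.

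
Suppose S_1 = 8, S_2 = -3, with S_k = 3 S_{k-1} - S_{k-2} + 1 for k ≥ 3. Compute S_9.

S_3 = 3(-3) - 8 + 1 = -16
S_4 = 3(-16) - (-3) + 1 = -44
S_5 = 3(-44) - (-16) + 1 = -115
S_6 = 3(-115) - (-44) + 1 = -300
S_7 = 3(-300) - (-115) + 1 = -784
S_8 = 3(-784) - (-300) + 1 = -2051
S_9 = 3(-2051) - (-784) + 1 = -5368

-5368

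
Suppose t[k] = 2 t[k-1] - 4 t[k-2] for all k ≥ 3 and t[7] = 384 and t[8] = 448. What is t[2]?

Rearranging, t[k-2] = (t[k] - 2 t[k-1]) / -4.
t[6] = (448 - 2*384) / -4 = -320/-4 = 80
t[5] = (384 - 2*80) / -4 = 224/-4 = -56
t[4] = (80 - 2*(-56)) / -4 = 192/-4 = -48
t[3] = (-56 - 2*(-48)) / -4 = 40/-4 = -10
t[2] = (-48 - 2*(-10)) / -4 = -28/-4 = 7

7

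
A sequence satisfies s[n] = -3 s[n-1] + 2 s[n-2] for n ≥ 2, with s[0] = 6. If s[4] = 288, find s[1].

-4

Let s[1] = y.
s[2] = 12 - 3y
s[3] = -36 + 11y
s[4] = 132 - 39y
So 132 - 39y = 288, giving y = -4.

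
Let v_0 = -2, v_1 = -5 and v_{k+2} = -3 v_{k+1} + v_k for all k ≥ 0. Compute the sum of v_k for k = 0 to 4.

107

v_2 = -3(-5) + (-2) = 13
v_3 = -3(13) + (-5) = -44
v_4 = -3(-44) + 13 = 145
Sum = (-2) + (-5) + 13 + (-44) + 145 = 107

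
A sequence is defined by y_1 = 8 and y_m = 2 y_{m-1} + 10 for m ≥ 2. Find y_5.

278

y_2 = 2·8 + 10 = 26
y_3 = 2·26 + 10 = 62
y_4 = 2·62 + 10 = 134
y_5 = 2·134 + 10 = 278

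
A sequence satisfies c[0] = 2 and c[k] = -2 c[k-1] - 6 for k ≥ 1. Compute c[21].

-8388610

The fixed point is -6/(1 + 2) = -2, so c[k] + 2 = -2(c[k-1] + 2).
Hence c[k] = 4·(-2)^k - 2.
c[21] = 4·(-2)^{21} - 2 = 4·-2097152 - 2 = -8388610.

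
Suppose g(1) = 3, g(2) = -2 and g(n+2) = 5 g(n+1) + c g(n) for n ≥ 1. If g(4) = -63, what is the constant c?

-1

g(3) = -10 + 3c
g(4) = -50 + 13c
So -50 + 13c = -63, giving c = -1.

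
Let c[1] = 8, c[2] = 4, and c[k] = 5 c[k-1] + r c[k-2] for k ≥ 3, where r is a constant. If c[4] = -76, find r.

-4

c[3] = 20 + 8r
c[4] = 100 + 44r
So 100 + 44r = -76, giving r = -4.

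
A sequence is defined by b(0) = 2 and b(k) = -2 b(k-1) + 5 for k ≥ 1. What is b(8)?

b(1) = -2*2 + 5 = 1
b(2) = -2*1 + 5 = 3
b(3) = -2*3 + 5 = -1
b(4) = -2*(-1) + 5 = 7
b(5) = -2*7 + 5 = -9
b(6) = -2*(-9) + 5 = 23
b(7) = -2*23 + 5 = -41
b(8) = -2*(-41) + 5 = 87

87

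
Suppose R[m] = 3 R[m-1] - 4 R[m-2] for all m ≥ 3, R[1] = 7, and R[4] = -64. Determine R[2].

4

Let R[2] = x.
R[3] = -28 + 3x
R[4] = -84 + 5x
So -84 + 5x = -64, giving x = 4.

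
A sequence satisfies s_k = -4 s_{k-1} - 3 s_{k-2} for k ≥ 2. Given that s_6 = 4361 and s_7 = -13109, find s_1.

-5

Rearranging, s_{k-2} = (s_k + 4 s_{k-1}) / -3.
s_5 = (-13109 + 4(4361)) / -3 = 4335/-3 = -1445
s_4 = (4361 + 4(-1445)) / -3 = -1419/-3 = 473
s_3 = (-1445 + 4(473)) / -3 = 447/-3 = -149
s_2 = (473 + 4(-149)) / -3 = -123/-3 = 41
s_1 = (-149 + 4(41)) / -3 = 15/-3 = -5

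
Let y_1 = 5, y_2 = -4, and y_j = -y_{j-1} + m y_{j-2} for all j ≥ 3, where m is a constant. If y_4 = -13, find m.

1

y_3 = 4 + 5m
y_4 = -4 - 9m
So -4 - 9m = -13, giving m = 1.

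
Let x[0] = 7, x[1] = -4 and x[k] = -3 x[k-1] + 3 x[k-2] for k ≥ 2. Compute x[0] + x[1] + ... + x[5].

-1272

x[2] = -3*(-4) + 3*7 = 33
x[3] = -3*33 + 3*(-4) = -111
x[4] = -3*(-111) + 3*33 = 432
x[5] = -3*432 + 3*(-111) = -1629
Sum = 7 + (-4) + 33 + (-111) + 432 + (-1629) = -1272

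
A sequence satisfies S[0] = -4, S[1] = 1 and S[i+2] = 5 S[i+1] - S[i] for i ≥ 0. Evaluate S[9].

532796

S[2] = 5·1 - (-4) = 9
S[3] = 5·9 - 1 = 44
S[4] = 5·44 - 9 = 211
S[5] = 5·211 - 44 = 1011
S[6] = 5·1011 - 211 = 4844
S[7] = 5·4844 - 1011 = 23209
S[8] = 5·23209 - 4844 = 111201
S[9] = 5·111201 - 23209 = 532796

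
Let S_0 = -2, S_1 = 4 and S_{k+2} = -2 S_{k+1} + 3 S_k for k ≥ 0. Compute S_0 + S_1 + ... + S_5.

S_2 = -2·4 + 3·(-2) = -14
S_3 = -2·(-14) + 3·4 = 40
S_4 = -2·40 + 3·(-14) = -122
S_5 = -2·(-122) + 3·40 = 364
Sum = (-2) + 4 + (-14) + 40 + (-122) + 364 = 270

270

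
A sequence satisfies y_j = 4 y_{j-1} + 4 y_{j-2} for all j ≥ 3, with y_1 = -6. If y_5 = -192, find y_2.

Let y_2 = z.
y_3 = -24 + 4z
y_4 = -96 + 20z
y_5 = -480 + 96z
So -480 + 96z = -192, giving z = 3.

3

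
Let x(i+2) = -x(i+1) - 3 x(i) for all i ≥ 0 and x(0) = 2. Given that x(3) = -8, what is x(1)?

Let x(1) = z.
x(2) = -6 - z
x(3) = 6 - 2z
So 6 - 2z = -8, giving z = 7.

7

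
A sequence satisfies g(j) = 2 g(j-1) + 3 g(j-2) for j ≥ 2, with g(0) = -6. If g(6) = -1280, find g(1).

Let g(1) = v.
g(2) = -18 + 2v
g(3) = -36 + 7v
g(4) = -126 + 20v
g(5) = -360 + 61v
g(6) = -1098 + 182v
So -1098 + 182v = -1280, giving v = -1.

-1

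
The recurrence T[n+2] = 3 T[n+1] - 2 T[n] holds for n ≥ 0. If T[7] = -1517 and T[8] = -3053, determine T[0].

7

Rearranging, T[n-2] = (T[n] - 3 T[n-1]) / -2.
T[6] = (-3053 - 3·(-1517)) / -2 = 1498/-2 = -749
T[5] = (-1517 - 3·(-749)) / -2 = 730/-2 = -365
T[4] = (-749 - 3·(-365)) / -2 = 346/-2 = -173
T[3] = (-365 - 3·(-173)) / -2 = 154/-2 = -77
T[2] = (-173 - 3·(-77)) / -2 = 58/-2 = -29
T[1] = (-77 - 3·(-29)) / -2 = 10/-2 = -5
T[0] = (-29 - 3·(-5)) / -2 = -14/-2 = 7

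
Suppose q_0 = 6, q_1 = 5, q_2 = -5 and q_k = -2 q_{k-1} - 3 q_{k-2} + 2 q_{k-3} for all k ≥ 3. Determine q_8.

-381

q_3 = -2*(-5) - 3*5 + 2*6 = 7
q_4 = -2*7 - 3*(-5) + 2*5 = 11
q_5 = -2*11 - 3*7 + 2*(-5) = -53
q_6 = -2*(-53) - 3*11 + 2*7 = 87
q_7 = -2*87 - 3*(-53) + 2*11 = 7
q_8 = -2*7 - 3*87 + 2*(-53) = -381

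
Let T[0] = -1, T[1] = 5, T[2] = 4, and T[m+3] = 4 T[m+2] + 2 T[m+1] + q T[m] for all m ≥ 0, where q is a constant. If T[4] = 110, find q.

T[3] = 26 - q
T[4] = 112 + q
So 112 + q = 110, giving q = -2.

-2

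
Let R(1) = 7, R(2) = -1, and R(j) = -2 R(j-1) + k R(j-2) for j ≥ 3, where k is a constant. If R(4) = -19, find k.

R(3) = 2 + 7k
R(4) = -4 - 15k
So -4 - 15k = -19, giving k = 1.

1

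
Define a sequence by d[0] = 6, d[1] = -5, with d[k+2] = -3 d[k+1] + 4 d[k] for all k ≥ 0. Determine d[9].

-576713

d[2] = -3·(-5) + 4·6 = 39
d[3] = -3·39 + 4·(-5) = -137
d[4] = -3·(-137) + 4·39 = 567
d[5] = -3·567 + 4·(-137) = -2249
d[6] = -3·(-2249) + 4·567 = 9015
d[7] = -3·9015 + 4·(-2249) = -36041
d[8] = -3·(-36041) + 4·9015 = 144183
d[9] = -3·144183 + 4·(-36041) = -576713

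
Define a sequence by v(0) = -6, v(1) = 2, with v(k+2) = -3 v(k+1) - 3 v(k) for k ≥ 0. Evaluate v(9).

1134

v(2) = -3(2) - 3(-6) = 12
v(3) = -3(12) - 3(2) = -42
v(4) = -3(-42) - 3(12) = 90
v(5) = -3(90) - 3(-42) = -144
v(6) = -3(-144) - 3(90) = 162
v(7) = -3(162) - 3(-144) = -54
v(8) = -3(-54) - 3(162) = -324
v(9) = -3(-324) - 3(-54) = 1134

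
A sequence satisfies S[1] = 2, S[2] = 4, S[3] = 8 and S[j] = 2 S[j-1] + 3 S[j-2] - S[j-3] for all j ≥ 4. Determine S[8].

1806

S[4] = 2(8) + 3(4) - 2 = 26
S[5] = 2(26) + 3(8) - 4 = 72
S[6] = 2(72) + 3(26) - 8 = 214
S[7] = 2(214) + 3(72) - 26 = 618
S[8] = 2(618) + 3(214) - 72 = 1806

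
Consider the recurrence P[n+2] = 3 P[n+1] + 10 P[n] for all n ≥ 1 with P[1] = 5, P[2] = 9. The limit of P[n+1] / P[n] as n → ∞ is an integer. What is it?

The characteristic equation is r^2 - 3r - 10 = 0, which factors as (r - 5)(r + 2) = 0.
So the roots are 5 and -2. Since |5| > |-2| and the coefficient of 5^n is non-zero, the ratio tends to 5.

5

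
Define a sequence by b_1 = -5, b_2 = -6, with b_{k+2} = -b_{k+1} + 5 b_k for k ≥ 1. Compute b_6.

b_3 = -(-6) + 5·(-5) = -19
b_4 = -(-19) + 5·(-6) = -11
b_5 = -(-11) + 5·(-19) = -84
b_6 = -(-84) + 5·(-11) = 29

29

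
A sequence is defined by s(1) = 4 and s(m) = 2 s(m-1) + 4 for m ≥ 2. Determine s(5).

124

s(2) = 2(4) + 4 = 12
s(3) = 2(12) + 4 = 28
s(4) = 2(28) + 4 = 60
s(5) = 2(60) + 4 = 124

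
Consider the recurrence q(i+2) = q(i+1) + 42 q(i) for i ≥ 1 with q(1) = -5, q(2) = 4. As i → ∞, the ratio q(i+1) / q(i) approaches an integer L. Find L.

7

The characteristic equation is r^2 - r - 42 = 0, which factors as (r - 7)(r + 6) = 0.
So the roots are 7 and -6. Since |7| > |-6| and the coefficient of 7^i is non-zero, the ratio tends to 7.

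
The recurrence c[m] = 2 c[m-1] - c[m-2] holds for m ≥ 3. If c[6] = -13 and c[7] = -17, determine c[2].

3

Rearranging, c[m-2] = -(c[m] - 2 c[m-1]).
c[5] = -(-17 - 2·(-13)) = -9
c[4] = -(-13 - 2·(-9)) = -5
c[3] = -(-9 - 2·(-5)) = -1
c[2] = -(-5 - 2·(-1)) = 3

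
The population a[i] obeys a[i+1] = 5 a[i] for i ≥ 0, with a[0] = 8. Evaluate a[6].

125000

a[1] = 5*8 = 40
a[2] = 5*40 = 200
a[3] = 5*200 = 1000
a[4] = 5*1000 = 5000
a[5] = 5*5000 = 25000
a[6] = 5*25000 = 125000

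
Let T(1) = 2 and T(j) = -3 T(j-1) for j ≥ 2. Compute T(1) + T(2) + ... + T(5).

T(2) = -3(2) = -6
T(3) = -3(-6) = 18
T(4) = -3(18) = -54
T(5) = -3(-54) = 162
Sum = 2 + (-6) + 18 + (-54) + 162 = 122

122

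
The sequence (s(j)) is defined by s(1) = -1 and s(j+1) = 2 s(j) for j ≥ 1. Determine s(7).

s(2) = 2(-1) = -2
s(3) = 2(-2) = -4
s(4) = 2(-4) = -8
s(5) = 2(-8) = -16
s(6) = 2(-16) = -32
s(7) = 2(-32) = -64

-64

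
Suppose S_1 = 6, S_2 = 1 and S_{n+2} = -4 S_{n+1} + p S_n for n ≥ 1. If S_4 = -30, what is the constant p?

2

S_3 = -4 + 6p
S_4 = 16 - 23p
So 16 - 23p = -30, giving p = 2.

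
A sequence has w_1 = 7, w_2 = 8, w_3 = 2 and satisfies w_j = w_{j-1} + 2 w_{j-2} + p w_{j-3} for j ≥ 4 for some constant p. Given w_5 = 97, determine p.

w_4 = 18 + 7p
w_5 = 22 + 15p
So 22 + 15p = 97, giving p = 5.

5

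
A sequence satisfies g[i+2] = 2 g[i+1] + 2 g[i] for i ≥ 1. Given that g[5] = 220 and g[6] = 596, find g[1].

Rearranging, g[i-2] = (g[i] - 2 g[i-1]) / 2.
g[4] = (596 - 2(220)) / 2 = 156/2 = 78
g[3] = (220 - 2(78)) / 2 = 64/2 = 32
g[2] = (78 - 2(32)) / 2 = 14/2 = 7
g[1] = (32 - 2(7)) / 2 = 18/2 = 9

9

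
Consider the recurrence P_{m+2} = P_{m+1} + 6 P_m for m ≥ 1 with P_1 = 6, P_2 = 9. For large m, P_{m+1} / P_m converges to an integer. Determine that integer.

3

The characteristic equation is r^2 - r - 6 = 0, which factors as (r - 3)(r + 2) = 0.
So the roots are 3 and -2. Since |3| > |-2| and the coefficient of 3^m is non-zero, the ratio tends to 3.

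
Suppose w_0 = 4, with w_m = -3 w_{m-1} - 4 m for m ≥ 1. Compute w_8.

31156

w_1 = -3*4 - 4 = -16
w_2 = -3*(-16) - 8 = 40
w_3 = -3*40 - 12 = -132
w_4 = -3*(-132) - 16 = 380
w_5 = -3*380 - 20 = -1160
w_6 = -3*(-1160) - 24 = 3456
w_7 = -3*3456 - 28 = -10396
w_8 = -3*(-10396) - 32 = 31156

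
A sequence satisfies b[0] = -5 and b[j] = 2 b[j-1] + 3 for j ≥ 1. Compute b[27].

The fixed point is 3/(1 - 2) = -3, so b[j] + 3 = 2(b[j-1] + 3).
Hence b[j] = -2·2^j - 3.
b[27] = -2·2^{27} - 3 = -2·134217728 - 3 = -268435459.

-268435459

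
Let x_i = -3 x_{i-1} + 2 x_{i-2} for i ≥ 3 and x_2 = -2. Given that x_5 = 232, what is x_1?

Let x_1 = z.
x_3 = 6 + 2z
x_4 = -22 - 6z
x_5 = 78 + 22z
So 78 + 22z = 232, giving z = 7.

7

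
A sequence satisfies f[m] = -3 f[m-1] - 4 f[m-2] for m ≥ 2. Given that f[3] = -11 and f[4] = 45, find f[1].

Rearranging, f[m-2] = (f[m] + 3 f[m-1]) / -4.
f[2] = (45 + 3(-11)) / -4 = 12/-4 = -3
f[1] = (-11 + 3(-3)) / -4 = -20/-4 = 5

5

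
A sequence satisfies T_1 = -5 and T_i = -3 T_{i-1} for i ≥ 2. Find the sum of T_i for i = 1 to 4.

T_2 = -3*(-5) = 15
T_3 = -3*15 = -45
T_4 = -3*(-45) = 135
Sum = (-5) + 15 + (-45) + 135 = 100

100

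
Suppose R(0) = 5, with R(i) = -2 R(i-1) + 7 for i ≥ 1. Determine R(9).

-1363

R(1) = -2(5) + 7 = -3
R(2) = -2(-3) + 7 = 13
R(3) = -2(13) + 7 = -19
R(4) = -2(-19) + 7 = 45
R(5) = -2(45) + 7 = -83
R(6) = -2(-83) + 7 = 173
R(7) = -2(173) + 7 = -339
R(8) = -2(-339) + 7 = 685
R(9) = -2(685) + 7 = -1363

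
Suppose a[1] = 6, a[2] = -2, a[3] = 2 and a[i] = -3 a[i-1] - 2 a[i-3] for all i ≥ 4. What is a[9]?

5834

a[4] = -3·2 - 2·6 = -18
a[5] = -3·(-18) - 2·(-2) = 58
a[6] = -3·58 - 2·2 = -178
a[7] = -3·(-178) - 2·(-18) = 570
a[8] = -3·570 - 2·58 = -1826
a[9] = -3·(-1826) - 2·(-178) = 5834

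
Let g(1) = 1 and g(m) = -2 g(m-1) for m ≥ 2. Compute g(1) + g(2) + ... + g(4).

-5

g(2) = -2·1 = -2
g(3) = -2·(-2) = 4
g(4) = -2·4 = -8
Sum = 1 + (-2) + 4 + (-8) = -5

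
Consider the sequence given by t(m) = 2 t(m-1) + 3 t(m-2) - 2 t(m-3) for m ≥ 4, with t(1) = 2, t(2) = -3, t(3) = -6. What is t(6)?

t(4) = 2(-6) + 3(-3) - 2(2) = -25
t(5) = 2(-25) + 3(-6) - 2(-3) = -62
t(6) = 2(-62) + 3(-25) - 2(-6) = -187

-187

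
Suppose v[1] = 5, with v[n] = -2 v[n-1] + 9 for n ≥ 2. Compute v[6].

-61

v[2] = -2(5) + 9 = -1
v[3] = -2(-1) + 9 = 11
v[4] = -2(11) + 9 = -13
v[5] = -2(-13) + 9 = 35
v[6] = -2(35) + 9 = -61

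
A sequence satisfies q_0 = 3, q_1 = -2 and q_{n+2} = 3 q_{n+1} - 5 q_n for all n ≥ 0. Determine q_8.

771

q_2 = 3·(-2) - 5·3 = -21
q_3 = 3·(-21) - 5·(-2) = -53
q_4 = 3·(-53) - 5·(-21) = -54
q_5 = 3·(-54) - 5·(-53) = 103
q_6 = 3·103 - 5·(-54) = 579
q_7 = 3·579 - 5·103 = 1222
q_8 = 3·1222 - 5·579 = 771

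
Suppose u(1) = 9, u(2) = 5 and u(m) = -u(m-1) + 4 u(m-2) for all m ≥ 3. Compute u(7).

719

u(3) = -5 + 4(9) = 31
u(4) = -31 + 4(5) = -11
u(5) = -(-11) + 4(31) = 135
u(6) = -135 + 4(-11) = -179
u(7) = -(-179) + 4(135) = 719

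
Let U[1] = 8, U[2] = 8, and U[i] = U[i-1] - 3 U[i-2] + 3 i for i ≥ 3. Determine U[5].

17

U[3] = 8 - 3·8 + 9 = -7
U[4] = (-7) - 3·8 + 12 = -19
U[5] = (-19) - 3·(-7) + 15 = 17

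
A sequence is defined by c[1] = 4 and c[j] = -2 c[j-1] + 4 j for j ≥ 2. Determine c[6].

-48

c[2] = -2(4) + 8 = 0
c[3] = -2(0) + 12 = 12
c[4] = -2(12) + 16 = -8
c[5] = -2(-8) + 20 = 36
c[6] = -2(36) + 24 = -48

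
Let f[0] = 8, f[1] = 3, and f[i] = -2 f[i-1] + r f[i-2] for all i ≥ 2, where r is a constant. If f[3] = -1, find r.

f[2] = -6 + 8r
f[3] = 12 - 13r
So 12 - 13r = -1, giving r = 1.

1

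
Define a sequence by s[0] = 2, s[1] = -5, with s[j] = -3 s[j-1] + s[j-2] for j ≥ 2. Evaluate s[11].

-793079

s[2] = -3·(-5) + 2 = 17
s[3] = -3·17 + (-5) = -56
s[4] = -3·(-56) + 17 = 185
s[5] = -3·185 + (-56) = -611
s[6] = -3·(-611) + 185 = 2018
s[7] = -3·2018 + (-611) = -6665
s[8] = -3·(-6665) + 2018 = 22013
s[9] = -3·22013 + (-6665) = -72704
s[10] = -3·(-72704) + 22013 = 240125
s[11] = -3·240125 + (-72704) = -793079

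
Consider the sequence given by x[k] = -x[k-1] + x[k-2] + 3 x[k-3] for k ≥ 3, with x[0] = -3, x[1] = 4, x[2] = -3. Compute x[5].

x[3] = -(-3) + 4 + 3(-3) = -2
x[4] = -(-2) + (-3) + 3(4) = 11
x[5] = -11 + (-2) + 3(-3) = -22

-22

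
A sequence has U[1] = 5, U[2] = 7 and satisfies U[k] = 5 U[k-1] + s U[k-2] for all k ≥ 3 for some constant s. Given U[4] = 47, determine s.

U[3] = 35 + 5s
U[4] = 175 + 32s
So 175 + 32s = 47, giving s = -4.

-4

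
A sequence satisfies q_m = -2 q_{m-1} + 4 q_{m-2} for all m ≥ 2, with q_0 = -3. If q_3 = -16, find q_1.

-5

Let q_1 = w.
q_2 = -12 - 2w
q_3 = 24 + 8w
So 24 + 8w = -16, giving w = -5.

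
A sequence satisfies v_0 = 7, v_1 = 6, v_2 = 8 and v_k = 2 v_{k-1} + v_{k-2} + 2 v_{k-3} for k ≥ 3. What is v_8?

v_3 = 2·8 + 6 + 2·7 = 36
v_4 = 2·36 + 8 + 2·6 = 92
v_5 = 2·92 + 36 + 2·8 = 236
v_6 = 2·236 + 92 + 2·36 = 636
v_7 = 2·636 + 236 + 2·92 = 1692
v_8 = 2·1692 + 636 + 2·236 = 4492

4492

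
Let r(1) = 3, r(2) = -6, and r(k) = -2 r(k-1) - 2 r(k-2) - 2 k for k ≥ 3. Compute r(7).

-10

r(3) = -2(-6) - 2(3) - 6 = 0
r(4) = -2(0) - 2(-6) - 8 = 4
r(5) = -2(4) - 2(0) - 10 = -18
r(6) = -2(-18) - 2(4) - 12 = 16
r(7) = -2(16) - 2(-18) - 14 = -10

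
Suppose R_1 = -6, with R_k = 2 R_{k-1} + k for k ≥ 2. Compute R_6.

R_2 = 2(-6) + 2 = -10
R_3 = 2(-10) + 3 = -17
R_4 = 2(-17) + 4 = -30
R_5 = 2(-30) + 5 = -55
R_6 = 2(-55) + 6 = -104

-104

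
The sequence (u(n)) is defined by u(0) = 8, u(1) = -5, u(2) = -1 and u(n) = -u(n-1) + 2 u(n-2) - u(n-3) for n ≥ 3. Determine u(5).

-53

u(3) = -(-1) + 2(-5) - 8 = -17
u(4) = -(-17) + 2(-1) - (-5) = 20
u(5) = -20 + 2(-17) - (-1) = -53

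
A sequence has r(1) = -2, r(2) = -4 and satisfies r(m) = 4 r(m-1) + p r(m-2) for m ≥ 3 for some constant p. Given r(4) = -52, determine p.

r(3) = -16 - 2p
r(4) = -64 - 12p
So -64 - 12p = -52, giving p = -1.

-1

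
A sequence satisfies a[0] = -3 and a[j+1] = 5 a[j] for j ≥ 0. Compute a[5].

-9375

a[1] = 5·(-3) = -15
a[2] = 5·(-15) = -75
a[3] = 5·(-75) = -375
a[4] = 5·(-375) = -1875
a[5] = 5·(-1875) = -9375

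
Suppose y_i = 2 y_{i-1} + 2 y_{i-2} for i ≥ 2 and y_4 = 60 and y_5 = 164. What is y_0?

1

Rearranging, y_{i-2} = (y_i - 2 y_{i-1}) / 2.
y_3 = (164 - 2*60) / 2 = 44/2 = 22
y_2 = (60 - 2*22) / 2 = 16/2 = 8
y_1 = (22 - 2*8) / 2 = 6/2 = 3
y_0 = (8 - 2*3) / 2 = 2/2 = 1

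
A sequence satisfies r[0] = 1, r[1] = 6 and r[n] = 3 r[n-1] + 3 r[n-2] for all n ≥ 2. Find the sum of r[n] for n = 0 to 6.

5977

r[2] = 3·6 + 3·1 = 21
r[3] = 3·21 + 3·6 = 81
r[4] = 3·81 + 3·21 = 306
r[5] = 3·306 + 3·81 = 1161
r[6] = 3·1161 + 3·306 = 4401
Sum = 1 + 6 + 21 + 81 + 306 + 1161 + 4401 = 5977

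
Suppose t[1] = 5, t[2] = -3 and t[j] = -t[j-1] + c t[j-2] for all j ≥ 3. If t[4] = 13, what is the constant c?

t[3] = 3 + 5c
t[4] = -3 - 8c
So -3 - 8c = 13, giving c = -2.

-2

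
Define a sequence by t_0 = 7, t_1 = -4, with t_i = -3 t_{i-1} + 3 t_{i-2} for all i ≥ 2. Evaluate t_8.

t_2 = -3(-4) + 3(7) = 33
t_3 = -3(33) + 3(-4) = -111
t_4 = -3(-111) + 3(33) = 432
t_5 = -3(432) + 3(-111) = -1629
t_6 = -3(-1629) + 3(432) = 6183
t_7 = -3(6183) + 3(-1629) = -23436
t_8 = -3(-23436) + 3(6183) = 88857

88857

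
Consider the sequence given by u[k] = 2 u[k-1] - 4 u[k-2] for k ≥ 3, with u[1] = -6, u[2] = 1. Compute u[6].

u[3] = 2·1 - 4·(-6) = 26
u[4] = 2·26 - 4·1 = 48
u[5] = 2·48 - 4·26 = -8
u[6] = 2·(-8) - 4·48 = -208

-208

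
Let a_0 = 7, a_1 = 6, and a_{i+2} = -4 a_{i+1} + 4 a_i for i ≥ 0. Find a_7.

2176

a_2 = -4(6) + 4(7) = 4
a_3 = -4(4) + 4(6) = 8
a_4 = -4(8) + 4(4) = -16
a_5 = -4(-16) + 4(8) = 96
a_6 = -4(96) + 4(-16) = -448
a_7 = -4(-448) + 4(96) = 2176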